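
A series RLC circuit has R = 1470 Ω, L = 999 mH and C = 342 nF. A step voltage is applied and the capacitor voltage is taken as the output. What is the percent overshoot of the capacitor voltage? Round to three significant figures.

%OS ≈ 22.4%

For a series RLC circuit (capacitor voltage as output), ω_n = 1/√(LC) = 1/√(999 mH · 342 nF) = 1710 rad/s.
ζ = (R/2)·√(C/L) = (1470/2)·√(342 nF/999 mH) = 0.430.
%OS = 100·exp(−πζ/√(1−ζ²)) = 22.4%.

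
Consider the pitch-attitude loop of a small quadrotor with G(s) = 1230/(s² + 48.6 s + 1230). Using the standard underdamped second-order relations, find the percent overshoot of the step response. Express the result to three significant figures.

%OS ≈ 4.89%

Comparing the denominator to s² + 2ζω_n s + ω_n²: ω_n = √1230 = 35.1 rad/s, and 2ζω_n = 48.6 so ζ = 48.6/(2·35.1) = 0.693.
Overshoot: exp(−π·0.693/√(1−0.693²)) = 0.0489, i.e. 4.89%.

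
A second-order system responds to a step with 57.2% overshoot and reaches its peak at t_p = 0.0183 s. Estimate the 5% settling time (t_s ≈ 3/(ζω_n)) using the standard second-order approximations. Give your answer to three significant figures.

t_s ≈ 0.0983 s

The overshoot fixes ζ = −ln(OS)/√(π²+ln²(OS)) = 0.175.
t_p = π/ω_d ⇒ ω_d = 172 rad/s; then ω_n = ω_d/√(1−ζ²) = 174 rad/s.
t_s ≈ 3/(ζω_n) = 3/(0.175·174) = 0.0983 s.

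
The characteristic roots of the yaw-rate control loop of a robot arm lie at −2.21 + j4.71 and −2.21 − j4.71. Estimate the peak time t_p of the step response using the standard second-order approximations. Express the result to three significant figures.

t_p = π/ω_d with ω_d = 4.71 (the imaginary part), so t_p = 0.667 s.

t_p ≈ 0.667 s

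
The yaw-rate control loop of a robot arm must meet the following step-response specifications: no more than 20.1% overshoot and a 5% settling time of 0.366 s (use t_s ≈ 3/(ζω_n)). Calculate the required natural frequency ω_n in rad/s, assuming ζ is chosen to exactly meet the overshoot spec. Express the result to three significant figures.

ω_n ≈ 18.0 rad/s

Inverting the overshoot relation: ζ = |ln 0.201|/√(π² + ln²0.201) = 0.455.
From t_s ≈ 3/(ζω_n): ω_n = 3/(ζ·t_s) = 3/(0.455·0.366) = 18.0 rad/s.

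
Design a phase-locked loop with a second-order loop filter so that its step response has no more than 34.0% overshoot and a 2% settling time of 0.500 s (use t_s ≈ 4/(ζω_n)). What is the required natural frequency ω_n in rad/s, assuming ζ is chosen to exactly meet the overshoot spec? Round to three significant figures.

ω_n ≈ 24.6 rad/s

Inverting the overshoot relation: ζ = |ln 0.340|/√(π² + ln²0.340) = 0.325.
Then ω_n = 4/(ζ t_s) = 4/(0.325 × 0.500) = 24.6 rad/s.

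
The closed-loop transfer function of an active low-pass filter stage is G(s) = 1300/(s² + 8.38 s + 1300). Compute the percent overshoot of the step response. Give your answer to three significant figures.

%OS ≈ 69.2%

ω_n = √1300 = 36.1 rad/s; ζ = 8.38/(2·36.1) = 0.116.
Overshoot: exp(−π·0.116/√(1−0.116²)) = 0.692, i.e. 69.2%.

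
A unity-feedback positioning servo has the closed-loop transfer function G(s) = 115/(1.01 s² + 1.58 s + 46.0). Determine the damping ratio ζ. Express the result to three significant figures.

ζ ≈ 0.116

Dividing through by 1.01: denominator becomes s² + 1.564 s + 45.54.
So ω_n = √45.54 = 6.75 rad/s and ζ = 1.564/(2·6.75) = 0.116.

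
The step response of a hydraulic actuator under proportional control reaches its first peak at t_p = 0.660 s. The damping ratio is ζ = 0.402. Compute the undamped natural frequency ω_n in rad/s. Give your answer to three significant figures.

Peak time t_p = π/ω_d, so ω_d = π/t_p = π/0.660 = 4.76 rad/s.
ω_n = ω_d/√(1−ζ²) = 4.76/√0.838 = 5.20 rad/s.

ω_n ≈ 5.20 rad/s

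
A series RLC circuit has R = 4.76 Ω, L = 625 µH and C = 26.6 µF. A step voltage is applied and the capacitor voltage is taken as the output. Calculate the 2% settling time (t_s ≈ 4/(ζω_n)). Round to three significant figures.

For a series RLC circuit (capacitor voltage as output), ω_n = 1/√(LC) = 1/√(625 µH · 26.6 µF) = 7760 rad/s.
ζ = (R/2)·√(C/L) = (4.76/2)·√(26.6 µF/625 µH) = 0.491.
t_s ≈ 4/(ζω_n) = 0.00105 s.

t_s ≈ 0.00105 s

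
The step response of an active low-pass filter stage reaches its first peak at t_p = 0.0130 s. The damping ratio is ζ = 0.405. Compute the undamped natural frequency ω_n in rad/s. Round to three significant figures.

ω_n ≈ 264 rad/s

Peak time t_p = π/ω_d, so ω_d = π/t_p = π/0.0130 = 242 rad/s.
ω_n = ω_d/√(1−ζ²) = 242/√0.836 = 264 rad/s.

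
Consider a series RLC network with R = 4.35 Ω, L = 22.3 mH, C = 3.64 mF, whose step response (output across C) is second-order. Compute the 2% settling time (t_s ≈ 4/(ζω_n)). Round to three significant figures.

For a series RLC circuit (capacitor voltage as output), ω_n = 1/√(LC) = 1/√(22.3 mH · 3.64 mF) = 111 rad/s.
ζ = (R/2)·√(C/L) = (4.35/2)·√(3.64 mF/22.3 mH) = 0.879.
t_s ≈ 4/(ζω_n) = 0.0410 s.

t_s ≈ 0.0410 s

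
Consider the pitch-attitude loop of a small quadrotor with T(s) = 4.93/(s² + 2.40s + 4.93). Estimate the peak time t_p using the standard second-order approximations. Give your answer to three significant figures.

Matching coefficients with s² + 2ζω_n s + ω_n² gives ω_n² = 4.93 ⇒ ω_n = 2.22 rad/s, and ζ = 2.40/(2ω_n) = 0.540.
ω_d = 2.22·√(1 − 0.540²) = 1.87 rad/s. Then t_p = π/ω_d = 1.68 s.

t_p ≈ 1.68 s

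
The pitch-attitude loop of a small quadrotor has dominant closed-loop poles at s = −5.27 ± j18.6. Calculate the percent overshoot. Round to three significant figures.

%OS ≈ 41.1%

With σ = 5.27, ω_d = 18.6: ω_n = √(σ²+ω_d²) = 19.3 rad/s, ζ = σ/ω_n = 0.273.
%OS = 100·exp(−πζ/√(1−ζ²)) = 41.1%.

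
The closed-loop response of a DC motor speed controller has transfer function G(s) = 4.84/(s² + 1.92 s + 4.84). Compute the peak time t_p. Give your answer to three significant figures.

ω_n = √4.84 = 2.20 rad/s; ζ = 1.92/(2·2.20) = 0.436.
The damped frequency ω_d = ω_n√(1−ζ²) = 1.98 rad/s. Then t_p = π/ω_d = 1.59 s.

t_p ≈ 1.59 s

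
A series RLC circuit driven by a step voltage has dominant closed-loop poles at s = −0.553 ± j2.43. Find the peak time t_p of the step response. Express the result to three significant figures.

t_p = π/ω_d with ω_d = 2.43 (the imaginary part), so t_p = 1.29 s.

t_p ≈ 1.29 s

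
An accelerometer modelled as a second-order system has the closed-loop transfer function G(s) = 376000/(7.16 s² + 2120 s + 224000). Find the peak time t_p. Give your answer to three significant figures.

t_p ≈ 0.0325 s

Dividing through by 7.16: denominator becomes s² + 296.1 s + 31280.
So ω_n = √31280 = 177 rad/s and ζ = 296.1/(2·177) = 0.837.
ω_d = 177·√(1 − 0.837²) = 96.8 rad/s. t_p = π/ω_d = 0.0325 s.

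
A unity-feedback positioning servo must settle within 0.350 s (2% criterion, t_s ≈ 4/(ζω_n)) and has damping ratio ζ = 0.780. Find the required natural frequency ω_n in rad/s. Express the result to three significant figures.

Rearranging t_s ≈ 4/(ζω_n) gives ω_n = 4/(ζ·t_s) = 4/(0.780 × 0.350) = 14.7 rad/s.

ω_n ≈ 14.7 rad/s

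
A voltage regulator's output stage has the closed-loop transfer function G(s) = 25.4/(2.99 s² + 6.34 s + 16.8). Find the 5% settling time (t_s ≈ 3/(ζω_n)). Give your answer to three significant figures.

Dividing through by 2.99: denominator becomes s² + 2.120 s + 5.619.
So ω_n = √5.619 = 2.37 rad/s and ζ = 2.120/(2·2.37) = 0.447.
t_s ≈ 3/(ζω_n) = 2.83 s.

t_s ≈ 2.83 s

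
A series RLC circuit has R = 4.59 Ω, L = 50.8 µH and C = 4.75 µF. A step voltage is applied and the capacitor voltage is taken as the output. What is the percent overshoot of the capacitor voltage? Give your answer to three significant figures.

%OS ≈ 4.53%

For a series RLC circuit (capacitor voltage as output), ω_n = 1/√(LC) = 1/√(50.8 µH · 4.75 µF) = 64400 rad/s.
ζ = (R/2)·√(C/L) = (4.59/2)·√(4.75 µF/50.8 µH) = 0.702.
%OS = 100·exp(−πζ/√(1−ζ²)) = 4.53%.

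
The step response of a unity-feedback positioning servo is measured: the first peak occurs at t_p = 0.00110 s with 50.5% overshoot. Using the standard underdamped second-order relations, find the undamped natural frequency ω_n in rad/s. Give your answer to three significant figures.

The overshoot fixes ζ = −ln(OS)/√(π²+ln²(OS)) = 0.213.
t_p = π/ω_d ⇒ ω_d = 2860 rad/s; then ω_n = ω_d/√(1−ζ²) = 2920 rad/s.

ω_n ≈ 2920 rad/s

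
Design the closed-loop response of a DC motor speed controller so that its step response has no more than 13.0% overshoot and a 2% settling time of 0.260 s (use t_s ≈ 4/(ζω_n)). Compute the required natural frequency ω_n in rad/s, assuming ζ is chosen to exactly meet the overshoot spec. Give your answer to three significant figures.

ω_n ≈ 28.2 rad/s

ζ = −ln(OS)/√(π² + (ln OS)²). With OS = 0.130, ln OS = −2.040 and ζ = 2.040/3.746 = 0.545.
From t_s ≈ 4/(ζω_n): ω_n = 4/(ζ·t_s) = 4/(0.545·0.260) = 28.2 rad/s.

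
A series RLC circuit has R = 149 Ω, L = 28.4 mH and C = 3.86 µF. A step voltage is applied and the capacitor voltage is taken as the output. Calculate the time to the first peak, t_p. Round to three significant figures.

For a series RLC circuit (capacitor voltage as output), ω_n = 1/√(LC) = 1/√(28.4 mH · 3.86 µF) = 3020 rad/s.
ζ = (R/2)·√(C/L) = (149/2)·√(3.86 µF/28.4 mH) = 0.869.
The damped frequency ω_d = ω_n√(1−ζ²) = 1500 rad/s. t_p = π/ω_d = 0.00210 s.

t_p ≈ 0.00210 s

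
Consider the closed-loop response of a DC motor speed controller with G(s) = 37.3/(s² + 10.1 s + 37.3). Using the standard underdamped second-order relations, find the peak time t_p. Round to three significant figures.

t_p ≈ 0.915 s

ω_n = √37.3 = 6.11 rad/s; ζ = 10.1/(2·6.11) = 0.827.
ω_d = ω_n√(1−ζ²) = 3.43 rad/s. Then t_p = π/ω_d = 0.915 s.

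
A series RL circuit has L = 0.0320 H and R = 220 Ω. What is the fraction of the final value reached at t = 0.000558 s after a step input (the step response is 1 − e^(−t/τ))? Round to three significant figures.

y/y_∞ ≈ 0.978

τ = L/R = 0.0320/220 = 0.000145 s.
y(t)/y_∞ = 1 − e^(−t/τ) = 1 − e^(−0.000558/0.000145) = 1 − e^(−3.84) = 0.978.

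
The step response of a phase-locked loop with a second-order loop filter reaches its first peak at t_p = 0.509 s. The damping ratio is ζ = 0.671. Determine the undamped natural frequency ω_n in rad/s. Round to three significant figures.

Peak time t_p = π/ω_d, so ω_d = π/t_p = π/0.509 = 6.17 rad/s.
ω_n = ω_d/√(1−ζ²) = 6.17/√0.550 = 8.32 rad/s.

ω_n ≈ 8.32 rad/s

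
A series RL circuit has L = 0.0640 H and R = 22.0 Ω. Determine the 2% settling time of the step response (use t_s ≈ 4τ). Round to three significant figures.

τ = L/R = 0.0640/22.0 = 0.00291 s.
t_s ≈ 4τ = 0.0116 s.

t_s ≈ 0.0116 s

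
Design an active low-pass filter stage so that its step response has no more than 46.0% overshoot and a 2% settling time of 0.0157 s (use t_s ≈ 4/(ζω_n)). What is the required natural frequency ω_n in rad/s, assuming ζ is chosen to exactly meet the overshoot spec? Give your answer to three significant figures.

ω_n ≈ 1060 rad/s

ζ = −ln(OS)/√(π² + (ln OS)²). With OS = 0.460, ln OS = −0.7765 and ζ = 0.7765/3.236 = 0.240.
Then ω_n = 4/(ζ t_s) = 4/(0.240 × 0.0157) = 1060 rad/s.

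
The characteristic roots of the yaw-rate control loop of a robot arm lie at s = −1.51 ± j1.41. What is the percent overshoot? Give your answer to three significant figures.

The poles are at −σ ± jω_d with σ = 1.51 and ω_d = 1.41, so ω_n = √(σ²+ω_d²) = 2.07 rad/s and ζ = σ/ω_n = 0.731.
%OS = 100 e^{−πζ/√(1−ζ²)} with ζ = 0.731 gives 3.46%.

%OS ≈ 3.46%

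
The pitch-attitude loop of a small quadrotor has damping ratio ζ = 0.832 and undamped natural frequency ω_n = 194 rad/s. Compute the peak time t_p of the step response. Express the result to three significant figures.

t_p ≈ 0.0292 s

The damped frequency is ω_d = ω_n√(1−ζ²) = 194·√(1−0.692) = 108 rad/s.
Peak time t_p = π/ω_d = π/108 = 0.0292 s.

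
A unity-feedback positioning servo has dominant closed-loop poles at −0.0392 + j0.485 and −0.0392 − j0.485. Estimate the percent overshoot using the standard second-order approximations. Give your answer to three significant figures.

%OS ≈ 77.6%

With σ = 0.0392, ω_d = 0.485: ω_n = √(σ²+ω_d²) = 0.487 rad/s, ζ = σ/ω_n = 0.0806.
%OS = 100·exp(−πζ/√(1−ζ²)) = 77.6%.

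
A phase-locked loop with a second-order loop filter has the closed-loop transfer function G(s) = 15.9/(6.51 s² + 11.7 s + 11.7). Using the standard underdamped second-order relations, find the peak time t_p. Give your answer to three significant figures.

Dividing through by 6.51: denominator becomes s² + 1.797 s + 1.797.
So ω_n = √1.797 = 1.34 rad/s and ζ = 1.797/(2·1.34) = 0.670.
ω_d = 1.34·√(1 − 0.670²) = 0.995 rad/s. t_p = π/ω_d = 3.16 s.

t_p ≈ 3.16 s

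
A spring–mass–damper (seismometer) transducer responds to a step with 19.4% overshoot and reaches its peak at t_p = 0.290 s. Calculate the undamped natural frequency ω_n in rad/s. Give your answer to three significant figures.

ω_n ≈ 12.2 rad/s

The overshoot fixes ζ = −ln(OS)/√(π²+ln²(OS)) = 0.463.
t_p = π/ω_d ⇒ ω_d = 10.8 rad/s; then ω_n = ω_d/√(1−ζ²) = 12.2 rad/s.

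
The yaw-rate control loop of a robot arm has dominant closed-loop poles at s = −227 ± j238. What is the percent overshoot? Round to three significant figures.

%OS ≈ 5.00%

The poles are at −σ ± jω_d with σ = 227 and ω_d = 238, so ω_n = √(σ²+ω_d²) = 329 rad/s and ζ = σ/ω_n = 0.690.
Overshoot: exp(−π·0.690/√(1−0.690²)) = 0.0500, i.e. 5.00%.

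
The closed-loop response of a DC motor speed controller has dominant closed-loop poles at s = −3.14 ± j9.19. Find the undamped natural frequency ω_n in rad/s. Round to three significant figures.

With σ = 3.14, ω_d = 9.19: ω_n = √(σ²+ω_d²) = 9.71 rad/s, ζ = σ/ω_n = 0.323.

ω_n ≈ 9.71 rad/s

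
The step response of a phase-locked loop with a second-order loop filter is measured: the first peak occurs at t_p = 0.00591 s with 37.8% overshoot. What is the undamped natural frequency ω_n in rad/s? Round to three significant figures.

ω_n ≈ 556 rad/s

From the overshoot, ζ = −ln(OS)/√(π²+ln²(OS)) = 0.296.
t_p = π/ω_d ⇒ ω_d = 532 rad/s; then ω_n = ω_d/√(1−ζ²) = 556 rad/s.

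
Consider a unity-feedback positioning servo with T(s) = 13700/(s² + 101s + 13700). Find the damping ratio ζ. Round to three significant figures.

Matching coefficients with s² + 2ζω_n s + ω_n² gives ω_n² = 13700 ⇒ ω_n = 117 rad/s, and ζ = 101/(2ω_n) = 0.431.

ζ ≈ 0.431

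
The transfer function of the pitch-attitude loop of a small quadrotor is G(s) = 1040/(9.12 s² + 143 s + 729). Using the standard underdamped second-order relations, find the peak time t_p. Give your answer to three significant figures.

t_p ≈ 0.731 s

Dividing through by 9.12: denominator becomes s² + 15.68 s + 79.93.
So ω_n = √79.93 = 8.94 rad/s and ζ = 15.68/(2·8.94) = 0.877.
ω_d = ω_n√(1−ζ²) = 4.30 rad/s. t_p = π/ω_d = 0.731 s.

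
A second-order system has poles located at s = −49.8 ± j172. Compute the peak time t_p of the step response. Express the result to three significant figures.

t_p = π/ω_d with ω_d = 172 (the imaginary part), so t_p = 0.0183 s.

t_p ≈ 0.0183 s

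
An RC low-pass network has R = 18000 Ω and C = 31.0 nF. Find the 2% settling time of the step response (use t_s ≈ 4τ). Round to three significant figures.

t_s ≈ 0.00223 s

τ = RC = 18000 × 31.0 nF = 0.000558 s.
t_s ≈ 4τ = 0.00223 s.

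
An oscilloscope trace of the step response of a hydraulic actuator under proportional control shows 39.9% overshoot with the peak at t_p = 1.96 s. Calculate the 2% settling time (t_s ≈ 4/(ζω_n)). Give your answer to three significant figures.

t_s ≈ 8.53 s

ζ from %OS: ζ = |ln 0.399|/√(π²+ln²0.399) = 0.281.
t_p = π/ω_d ⇒ ω_d = 1.60 rad/s; then ω_n = ω_d/√(1−ζ²) = 1.67 rad/s.
t_s ≈ 4/(ζω_n) = 4/(0.281·1.67) = 8.53 s.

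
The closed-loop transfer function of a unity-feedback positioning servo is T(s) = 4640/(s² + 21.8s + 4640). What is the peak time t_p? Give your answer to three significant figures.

Comparing the denominator to s² + 2ζω_n s + ω_n²: ω_n = √4640 = 68.1 rad/s, and 2ζω_n = 21.8 so ζ = 21.8/(2·68.1) = 0.160.
ω_d = 68.1·√(1 − 0.160²) = 67.2 rad/s. Then t_p = π/ω_d = 0.0467 s.

t_p ≈ 0.0467 s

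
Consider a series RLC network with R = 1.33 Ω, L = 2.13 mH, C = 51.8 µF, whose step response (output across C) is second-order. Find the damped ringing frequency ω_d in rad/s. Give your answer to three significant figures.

For a series RLC circuit (capacitor voltage as output), ω_n = 1/√(LC) = 1/√(2.13 mH · 51.8 µF) = 3010 rad/s.
ζ = (R/2)·√(C/L) = (1.33/2)·√(51.8 µF/2.13 mH) = 0.104.
The damped frequency ω_d = ω_n√(1−ζ²) = 2990 rad/s.

ω_d ≈ 2990 rad/s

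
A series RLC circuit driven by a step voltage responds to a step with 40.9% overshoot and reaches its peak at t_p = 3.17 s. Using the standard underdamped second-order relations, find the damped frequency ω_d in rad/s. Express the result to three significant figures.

ω_d ≈ 0.991 rad/s

t_p = π/ω_d, so ω_d = π/3.17 = 0.991 rad/s.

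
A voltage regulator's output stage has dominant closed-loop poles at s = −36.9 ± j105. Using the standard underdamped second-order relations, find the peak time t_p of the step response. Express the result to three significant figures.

t_p ≈ 0.0299 s

t_p = π/ω_d with ω_d = 105 (the imaginary part), so t_p = 0.0299 s.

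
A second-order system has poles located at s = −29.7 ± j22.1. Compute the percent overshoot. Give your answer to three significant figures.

%OS ≈ 1.47%

The poles are at −σ ± jω_d with σ = 29.7 and ω_d = 22.1, so ω_n = √(σ²+ω_d²) = 37.0 rad/s and ζ = σ/ω_n = 0.802.
Overshoot: exp(−π·0.802/√(1−0.802²)) = 0.0147, i.e. 1.47%.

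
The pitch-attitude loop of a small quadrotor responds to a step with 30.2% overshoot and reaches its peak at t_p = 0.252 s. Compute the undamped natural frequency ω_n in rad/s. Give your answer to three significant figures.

ω_n ≈ 13.3 rad/s

ζ from %OS: ζ = |ln 0.302|/√(π²+ln²0.302) = 0.356.
From t_p = π/ω_d, ω_d = π/0.252 = 12.5 rad/s, so ω_n = ω_d/√(1−ζ²) = 13.3 rad/s.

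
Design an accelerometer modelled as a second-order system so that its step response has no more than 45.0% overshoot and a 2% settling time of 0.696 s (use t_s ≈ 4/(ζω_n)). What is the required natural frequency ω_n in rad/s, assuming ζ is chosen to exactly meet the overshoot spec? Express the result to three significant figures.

ω_n ≈ 23.3 rad/s

Inverting the overshoot relation: ζ = |ln 0.450|/√(π² + ln²0.450) = 0.246.
Then ω_n = 4/(ζ t_s) = 4/(0.246 × 0.696) = 23.3 rad/s.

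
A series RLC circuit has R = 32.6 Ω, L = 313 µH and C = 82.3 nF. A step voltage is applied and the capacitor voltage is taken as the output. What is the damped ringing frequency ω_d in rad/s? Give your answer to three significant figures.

ω_d ≈ 190000 rad/s

For a series RLC circuit (capacitor voltage as output), ω_n = 1/√(LC) = 1/√(313 µH · 82.3 nF) = 197000 rad/s.
ζ = (R/2)·√(C/L) = (32.6/2)·√(82.3 nF/313 µH) = 0.264.
The damped frequency ω_d = ω_n√(1−ζ²) = 190000 rad/s.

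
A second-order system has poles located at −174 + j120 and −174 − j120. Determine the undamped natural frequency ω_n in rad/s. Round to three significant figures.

The poles are at −σ ± jω_d with σ = 174 and ω_d = 120, so ω_n = √(σ²+ω_d²) = 211 rad/s and ζ = σ/ω_n = 0.823.

ω_n ≈ 211 rad/s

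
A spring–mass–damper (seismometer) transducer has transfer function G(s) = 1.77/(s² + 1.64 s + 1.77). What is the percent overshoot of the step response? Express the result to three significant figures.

ω_n = √1.77 = 1.33 rad/s; ζ = 1.64/(2·1.33) = 0.616.
%OS = 100·exp(−πζ/√(1−ζ²)) = 8.55%.

%OS ≈ 8.55%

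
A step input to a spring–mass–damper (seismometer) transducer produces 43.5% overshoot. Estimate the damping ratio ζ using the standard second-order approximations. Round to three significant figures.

ζ ≈ 0.256

From %OS = 100·exp(−πζ/√(1−ζ²)), invert to get ζ = −ln(OS)/√(π² + ln²(OS)) with OS = 0.435.
−ln 0.435 = 0.8324, so ζ = 0.8324/√(π² + 0.6929) = 0.256.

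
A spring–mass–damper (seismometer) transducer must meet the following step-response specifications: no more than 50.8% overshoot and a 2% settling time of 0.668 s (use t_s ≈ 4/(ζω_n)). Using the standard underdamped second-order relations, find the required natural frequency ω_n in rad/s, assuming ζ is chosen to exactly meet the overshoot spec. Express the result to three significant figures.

Inverting the overshoot relation: ζ = |ln 0.508|/√(π² + ln²0.508) = 0.211.
From t_s ≈ 4/(ζω_n): ω_n = 4/(ζ·t_s) = 4/(0.211·0.668) = 28.4 rad/s.

ω_n ≈ 28.4 rad/s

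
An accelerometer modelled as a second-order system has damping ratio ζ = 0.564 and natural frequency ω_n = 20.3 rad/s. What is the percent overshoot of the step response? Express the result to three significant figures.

%OS ≈ 11.7%

For an underdamped second-order system, %OS = 100·exp(−πζ/√(1−ζ²)).
πζ/√(1−ζ²) = π·0.564/√(1−0.318) = 2.146, so %OS = 100·e^(−2.146) = 11.7%.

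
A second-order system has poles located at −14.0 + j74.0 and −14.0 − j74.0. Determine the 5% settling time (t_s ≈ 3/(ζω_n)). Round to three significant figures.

t_s ≈ 0.214 s

For poles at −σ ± jω_d, ζω_n = σ = 14.0, so t_s ≈ 3/σ = 0.214 s.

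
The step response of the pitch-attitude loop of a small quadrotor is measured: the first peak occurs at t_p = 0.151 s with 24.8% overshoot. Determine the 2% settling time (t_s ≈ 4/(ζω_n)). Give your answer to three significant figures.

t_s ≈ 0.433 s

From the overshoot, ζ = −ln(OS)/√(π²+ln²(OS)) = 0.406.
From t_p = π/ω_d, ω_d = π/0.151 = 20.8 rad/s, so ω_n = ω_d/√(1−ζ²) = 22.8 rad/s.
t_s ≈ 4/(ζω_n) = 4/(0.406·22.8) = 0.433 s.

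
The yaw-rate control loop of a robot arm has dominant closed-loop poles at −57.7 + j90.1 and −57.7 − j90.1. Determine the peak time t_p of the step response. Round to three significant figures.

t_p ≈ 0.0349 s

t_p = π/ω_d with ω_d = 90.1 (the imaginary part), so t_p = 0.0349 s.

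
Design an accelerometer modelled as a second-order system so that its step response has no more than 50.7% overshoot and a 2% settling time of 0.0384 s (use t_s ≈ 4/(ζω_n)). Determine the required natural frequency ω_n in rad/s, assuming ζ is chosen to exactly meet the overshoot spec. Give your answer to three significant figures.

ζ = −ln(OS)/√(π² + (ln OS)²). With OS = 0.507, ln OS = −0.6792 and ζ = 0.6792/3.214 = 0.211.
Then ω_n = 4/(ζ t_s) = 4/(0.211 × 0.0384) = 493 rad/s.

ω_n ≈ 493 rad/s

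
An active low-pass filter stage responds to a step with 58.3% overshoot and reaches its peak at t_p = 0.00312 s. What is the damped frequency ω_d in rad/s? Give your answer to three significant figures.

ω_d ≈ 1010 rad/s

t_p = π/ω_d, so ω_d = π/0.00312 = 1010 rad/s.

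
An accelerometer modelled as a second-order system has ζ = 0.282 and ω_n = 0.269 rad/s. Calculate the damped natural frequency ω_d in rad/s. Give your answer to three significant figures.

ω_d = ω_n√(1−ζ²) = 0.269·√0.920 = 0.258 rad/s.

ω_d ≈ 0.258 rad/s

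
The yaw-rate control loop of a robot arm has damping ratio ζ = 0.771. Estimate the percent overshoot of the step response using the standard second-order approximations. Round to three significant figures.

For an underdamped second-order system, %OS = 100·exp(−πζ/√(1−ζ²)).
πζ/√(1−ζ²) = π·0.771/√(1−0.594) = 3.803, so %OS = 100·e^(−3.803) = 2.23%.

%OS ≈ 2.23%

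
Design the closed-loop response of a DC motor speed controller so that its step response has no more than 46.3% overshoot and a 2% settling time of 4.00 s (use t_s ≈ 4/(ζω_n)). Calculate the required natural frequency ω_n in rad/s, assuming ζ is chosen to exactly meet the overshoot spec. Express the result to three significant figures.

ω_n ≈ 4.20 rad/s

Inverting the overshoot relation: ζ = |ln 0.463|/√(π² + ln²0.463) = 0.238.
Then ω_n = 4/(ζ t_s) = 4/(0.238 × 4.00) = 4.20 rad/s.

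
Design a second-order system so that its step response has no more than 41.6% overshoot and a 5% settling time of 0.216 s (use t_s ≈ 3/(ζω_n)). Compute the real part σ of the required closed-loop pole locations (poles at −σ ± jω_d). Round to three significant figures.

σ ≈ 13.9

The settling-time spec alone fixes σ = ζω_n = 3/t_s = 3/0.216 = 13.9.
(Overshoot then fixes ζ = 0.269 and hence ω_d = σ·√(1−ζ²)/ζ = 49.7 rad/s.)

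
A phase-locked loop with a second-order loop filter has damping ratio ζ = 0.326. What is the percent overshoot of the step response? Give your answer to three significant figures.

For an underdamped second-order system, %OS = 100·exp(−πζ/√(1−ζ²)).
πζ/√(1−ζ²) = π·0.326/√(1−0.106) = 1.083, so %OS = 100·e^(−1.083) = 33.8%.

%OS ≈ 33.8%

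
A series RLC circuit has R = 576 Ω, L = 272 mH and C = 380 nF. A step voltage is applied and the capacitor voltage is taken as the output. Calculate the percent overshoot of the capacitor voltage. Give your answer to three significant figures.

For a series RLC circuit (capacitor voltage as output), ω_n = 1/√(LC) = 1/√(272 mH · 380 nF) = 3110 rad/s.
ζ = (R/2)·√(C/L) = (576/2)·√(380 nF/272 mH) = 0.340.
%OS = 100·exp(−πζ/√(1−ζ²)) = 32.1%.

%OS ≈ 32.1%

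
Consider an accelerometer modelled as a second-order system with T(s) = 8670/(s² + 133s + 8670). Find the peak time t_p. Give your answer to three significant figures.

t_p ≈ 0.0482 s

Matching coefficients with s² + 2ζω_n s + ω_n² gives ω_n² = 8670 ⇒ ω_n = 93.1 rad/s, and ζ = 133/(2ω_n) = 0.714.
ω_d = 93.1·√(1 − 0.714²) = 65.2 rad/s. Then t_p = π/ω_d = 0.0482 s.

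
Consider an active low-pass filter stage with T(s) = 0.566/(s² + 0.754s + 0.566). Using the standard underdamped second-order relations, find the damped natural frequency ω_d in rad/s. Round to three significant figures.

Comparing the denominator to s² + 2ζω_n s + ω_n²: ω_n = √0.566 = 0.752 rad/s, and 2ζω_n = 0.754 so ζ = 0.754/(2·0.752) = 0.501.
The damped frequency ω_d = ω_n√(1−ζ²) = 0.651 rad/s.

ω_d ≈ 0.651 rad/s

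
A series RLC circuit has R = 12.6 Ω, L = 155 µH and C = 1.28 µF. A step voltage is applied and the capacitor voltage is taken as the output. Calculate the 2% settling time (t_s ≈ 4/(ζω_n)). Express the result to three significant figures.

t_s ≈ 0.0000984 s

For a series RLC circuit (capacitor voltage as output), ω_n = 1/√(LC) = 1/√(155 µH · 1.28 µF) = 71000 rad/s.
ζ = (R/2)·√(C/L) = (12.6/2)·√(1.28 µF/155 µH) = 0.573.
t_s ≈ 4/(ζω_n) = 0.0000984 s.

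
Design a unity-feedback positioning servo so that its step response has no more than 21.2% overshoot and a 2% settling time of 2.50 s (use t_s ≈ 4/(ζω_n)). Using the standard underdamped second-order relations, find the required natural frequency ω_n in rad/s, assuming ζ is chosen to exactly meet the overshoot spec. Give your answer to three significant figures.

ω_n ≈ 3.61 rad/s

Inverting the overshoot relation: ζ = |ln 0.212|/√(π² + ln²0.212) = 0.443.
From t_s ≈ 4/(ζω_n): ω_n = 4/(ζ·t_s) = 4/(0.443·2.50) = 3.61 rad/s.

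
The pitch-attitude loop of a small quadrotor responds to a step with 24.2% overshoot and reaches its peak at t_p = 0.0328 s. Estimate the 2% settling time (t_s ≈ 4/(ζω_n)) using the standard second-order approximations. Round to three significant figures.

ζ from %OS: ζ = |ln 0.242|/√(π²+ln²0.242) = 0.412.
From t_p = π/ω_d, ω_d = π/0.0328 = 95.8 rad/s, so ω_n = ω_d/√(1−ζ²) = 105 rad/s.
t_s ≈ 4/(ζω_n) = 4/(0.412·105) = 0.0925 s.

t_s ≈ 0.0925 s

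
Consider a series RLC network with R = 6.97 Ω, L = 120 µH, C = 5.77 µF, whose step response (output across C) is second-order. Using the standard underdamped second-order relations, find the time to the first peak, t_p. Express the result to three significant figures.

t_p ≈ 0.000128 s

For a series RLC circuit (capacitor voltage as output), ω_n = 1/√(LC) = 1/√(120 µH · 5.77 µF) = 38000 rad/s.
ζ = (R/2)·√(C/L) = (6.97/2)·√(5.77 µF/120 µH) = 0.764.
The damped frequency ω_d = ω_n√(1−ζ²) = 24500 rad/s. t_p = π/ω_d = 0.000128 s.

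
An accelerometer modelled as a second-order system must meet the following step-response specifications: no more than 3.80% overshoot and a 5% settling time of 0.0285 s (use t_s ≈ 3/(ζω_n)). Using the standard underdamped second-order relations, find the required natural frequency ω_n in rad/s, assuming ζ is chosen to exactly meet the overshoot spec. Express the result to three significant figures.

Inverting the overshoot relation: ζ = |ln 0.0380|/√(π² + ln²0.0380) = 0.721.
Then ω_n = 3/(ζ t_s) = 3/(0.721 × 0.0285) = 146 rad/s.

ω_n ≈ 146 rad/s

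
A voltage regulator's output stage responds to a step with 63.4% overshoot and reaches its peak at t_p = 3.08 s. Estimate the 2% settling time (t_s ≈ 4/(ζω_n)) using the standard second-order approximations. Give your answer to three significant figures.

t_s ≈ 27.0 s

The overshoot fixes ζ = −ln(OS)/√(π²+ln²(OS)) = 0.144.
From t_p = π/ω_d, ω_d = π/3.08 = 1.02 rad/s, so ω_n = ω_d/√(1−ζ²) = 1.03 rad/s.
t_s ≈ 4/(ζω_n) = 4/(0.144·1.03) = 27.0 s.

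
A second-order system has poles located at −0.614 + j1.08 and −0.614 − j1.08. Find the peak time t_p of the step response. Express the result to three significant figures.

t_p = π/ω_d with ω_d = 1.08 (the imaginary part), so t_p = 2.91 s.

t_p ≈ 2.91 s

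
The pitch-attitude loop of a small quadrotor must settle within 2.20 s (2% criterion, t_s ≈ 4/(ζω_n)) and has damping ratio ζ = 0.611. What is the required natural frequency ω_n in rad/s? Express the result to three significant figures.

ω_n ≈ 2.98 rad/s

Rearranging t_s ≈ 4/(ζω_n) gives ω_n = 4/(ζ·t_s) = 4/(0.611 × 2.20) = 2.98 rad/s.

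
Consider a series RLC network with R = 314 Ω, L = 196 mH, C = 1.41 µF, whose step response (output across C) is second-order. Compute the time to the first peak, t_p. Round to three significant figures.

For a series RLC circuit (capacitor voltage as output), ω_n = 1/√(LC) = 1/√(196 mH · 1.41 µF) = 1900 rad/s.
ζ = (R/2)·√(C/L) = (314/2)·√(1.41 µF/196 mH) = 0.421.
The damped frequency ω_d = ω_n√(1−ζ²) = 1730 rad/s. t_p = π/ω_d = 0.00182 s.

t_p ≈ 0.00182 s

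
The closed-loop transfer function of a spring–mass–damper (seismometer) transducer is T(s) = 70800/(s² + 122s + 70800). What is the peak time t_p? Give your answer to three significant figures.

t_p ≈ 0.0121 s

Comparing the denominator to s² + 2ζω_n s + ω_n²: ω_n = √70800 = 266 rad/s, and 2ζω_n = 122 so ζ = 122/(2·266) = 0.229.
ω_d = 266·√(1 − 0.229²) = 259 rad/s. Then t_p = π/ω_d = 0.0121 s.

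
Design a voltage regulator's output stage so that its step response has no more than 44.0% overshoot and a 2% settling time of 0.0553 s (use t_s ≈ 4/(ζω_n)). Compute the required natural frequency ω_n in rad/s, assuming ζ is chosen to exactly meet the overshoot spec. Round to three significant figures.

Inverting the overshoot relation: ζ = |ln 0.440|/√(π² + ln²0.440) = 0.253.
From t_s ≈ 4/(ζω_n): ω_n = 4/(ζ·t_s) = 4/(0.253·0.0553) = 286 rad/s.

ω_n ≈ 286 rad/s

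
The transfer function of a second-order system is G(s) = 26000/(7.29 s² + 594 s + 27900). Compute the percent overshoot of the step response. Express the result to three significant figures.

%OS ≈ 6.40%

Dividing through by 7.29: denominator becomes s² + 81.48 s + 3827.
So ω_n = √3827 = 61.9 rad/s and ζ = 81.48/(2·61.9) = 0.659.
%OS = 100·exp(−πζ/√(1−ζ²)) = 6.40%.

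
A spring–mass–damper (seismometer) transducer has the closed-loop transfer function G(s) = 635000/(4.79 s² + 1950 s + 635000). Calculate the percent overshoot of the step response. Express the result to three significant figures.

Dividing through by 4.79: denominator becomes s² + 407.1 s + 132600.
So ω_n = √132600 = 364 rad/s and ζ = 407.1/(2·364) = 0.559.
Overshoot: exp(−π·0.559/√(1−0.559²)) = 0.120, i.e. 12.0%.

%OS ≈ 12.0%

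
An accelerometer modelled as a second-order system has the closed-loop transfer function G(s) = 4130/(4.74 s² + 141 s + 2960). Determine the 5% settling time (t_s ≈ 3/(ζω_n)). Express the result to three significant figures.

Dividing through by 4.74: denominator becomes s² + 29.75 s + 624.5.
So ω_n = √624.5 = 25.0 rad/s and ζ = 29.75/(2·25.0) = 0.595.
t_s ≈ 3/(ζω_n) = 0.202 s.

t_s ≈ 0.202 s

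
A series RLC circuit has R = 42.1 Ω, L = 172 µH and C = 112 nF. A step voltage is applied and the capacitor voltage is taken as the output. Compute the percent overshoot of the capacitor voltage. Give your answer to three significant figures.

For a series RLC circuit (capacitor voltage as output), ω_n = 1/√(LC) = 1/√(172 µH · 112 nF) = 228000 rad/s.
ζ = (R/2)·√(C/L) = (42.1/2)·√(112 nF/172 µH) = 0.537.
Overshoot: exp(−π·0.537/√(1−0.537²)) = 0.135, i.e. 13.5%.

%OS ≈ 13.5%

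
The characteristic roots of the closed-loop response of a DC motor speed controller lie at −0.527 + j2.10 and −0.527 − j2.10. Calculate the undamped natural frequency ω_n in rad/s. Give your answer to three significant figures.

ω_n ≈ 2.17 rad/s

The poles are at −σ ± jω_d with σ = 0.527 and ω_d = 2.10, so ω_n = √(σ²+ω_d²) = 2.17 rad/s and ζ = σ/ω_n = 0.243.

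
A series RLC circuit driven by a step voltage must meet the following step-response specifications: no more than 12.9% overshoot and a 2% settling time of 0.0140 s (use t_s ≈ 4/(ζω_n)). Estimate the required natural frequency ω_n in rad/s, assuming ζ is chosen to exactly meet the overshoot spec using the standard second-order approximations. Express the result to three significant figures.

ω_n ≈ 523 rad/s

ζ = −ln(OS)/√(π² + (ln OS)²). With OS = 0.129, ln OS = −2.048 and ζ = 2.048/3.750 = 0.546.
From t_s ≈ 4/(ζω_n): ω_n = 4/(ζ·t_s) = 4/(0.546·0.0140) = 523 rad/s.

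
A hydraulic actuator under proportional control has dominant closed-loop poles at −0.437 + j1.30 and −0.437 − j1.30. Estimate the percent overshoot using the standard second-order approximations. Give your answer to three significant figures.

%OS ≈ 34.8%

|pole| = ω_n = √(0.437² + 1.30²) = 1.37 rad/s; ζ = cos θ = σ/ω_n = 0.319.
Overshoot: exp(−π·0.319/√(1−0.319²)) = 0.348, i.e. 34.8%.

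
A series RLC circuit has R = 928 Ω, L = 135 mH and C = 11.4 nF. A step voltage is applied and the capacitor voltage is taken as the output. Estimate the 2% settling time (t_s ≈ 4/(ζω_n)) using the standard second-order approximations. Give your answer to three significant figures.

t_s ≈ 0.00116 s

For a series RLC circuit (capacitor voltage as output), ω_n = 1/√(LC) = 1/√(135 mH · 11.4 nF) = 25500 rad/s.
ζ = (R/2)·√(C/L) = (928/2)·√(11.4 nF/135 mH) = 0.135.
t_s ≈ 4/(ζω_n) = 0.00116 s.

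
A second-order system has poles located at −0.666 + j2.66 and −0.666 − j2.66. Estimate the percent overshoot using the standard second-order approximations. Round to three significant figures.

%OS ≈ 45.5%

With σ = 0.666, ω_d = 2.66: ω_n = √(σ²+ω_d²) = 2.74 rad/s, ζ = σ/ω_n = 0.243.
%OS = 100 e^{−πζ/√(1−ζ²)} with ζ = 0.243 gives 45.5%.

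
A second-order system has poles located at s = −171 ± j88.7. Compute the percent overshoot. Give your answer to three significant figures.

%OS ≈ 0.234%

|pole| = ω_n = √(171² + 88.7²) = 193 rad/s; ζ = cos θ = σ/ω_n = 0.888.
%OS = 100·exp(−πζ/√(1−ζ²)) = 0.234%.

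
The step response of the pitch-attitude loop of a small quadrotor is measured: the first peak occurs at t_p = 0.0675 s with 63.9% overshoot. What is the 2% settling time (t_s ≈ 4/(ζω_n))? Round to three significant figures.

t_s ≈ 0.603 s

The overshoot fixes ζ = −ln(OS)/√(π²+ln²(OS)) = 0.141.
From t_p = π/ω_d, ω_d = π/0.0675 = 46.5 rad/s, so ω_n = ω_d/√(1−ζ²) = 47.0 rad/s.
t_s ≈ 4/(ζω_n) = 4/(0.141·47.0) = 0.603 s.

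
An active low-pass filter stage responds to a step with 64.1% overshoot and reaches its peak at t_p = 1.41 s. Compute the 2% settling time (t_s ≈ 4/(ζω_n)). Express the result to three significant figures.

From the overshoot, ζ = −ln(OS)/√(π²+ln²(OS)) = 0.140.
From t_p = π/ω_d, ω_d = π/1.41 = 2.23 rad/s, so ω_n = ω_d/√(1−ζ²) = 2.25 rad/s.
t_s ≈ 4/(ζω_n) = 4/(0.140·2.25) = 12.7 s.

t_s ≈ 12.7 s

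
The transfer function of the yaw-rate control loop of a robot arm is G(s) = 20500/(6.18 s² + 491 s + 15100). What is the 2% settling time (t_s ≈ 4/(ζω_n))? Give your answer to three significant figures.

Dividing through by 6.18: denominator becomes s² + 79.45 s + 2443.
So ω_n = √2443 = 49.4 rad/s and ζ = 79.45/(2·49.4) = 0.804.
t_s ≈ 4/(ζω_n) = 0.101 s.

t_s ≈ 0.101 s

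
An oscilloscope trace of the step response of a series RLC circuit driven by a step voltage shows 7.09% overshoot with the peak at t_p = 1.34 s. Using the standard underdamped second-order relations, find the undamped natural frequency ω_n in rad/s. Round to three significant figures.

ζ from %OS: ζ = |ln 0.0709|/√(π²+ln²0.0709) = 0.644.
From t_p = π/ω_d, ω_d = π/1.34 = 2.34 rad/s, so ω_n = ω_d/√(1−ζ²) = 3.07 rad/s.

ω_n ≈ 3.07 rad/s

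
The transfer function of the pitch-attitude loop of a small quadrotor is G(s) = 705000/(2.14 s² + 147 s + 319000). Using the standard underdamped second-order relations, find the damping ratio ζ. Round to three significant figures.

Dividing through by 2.14: denominator becomes s² + 68.69 s + 149100.
So ω_n = √149100 = 386 rad/s and ζ = 68.69/(2·386) = 0.0890.

ζ ≈ 0.0890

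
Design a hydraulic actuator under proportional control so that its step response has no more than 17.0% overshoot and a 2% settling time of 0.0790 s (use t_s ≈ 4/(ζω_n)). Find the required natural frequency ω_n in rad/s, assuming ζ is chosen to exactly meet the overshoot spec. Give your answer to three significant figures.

ζ = −ln(OS)/√(π² + (ln OS)²). With OS = 0.170, ln OS = −1.772 and ζ = 1.772/3.607 = 0.491.
Then ω_n = 4/(ζ t_s) = 4/(0.491 × 0.0790) = 103 rad/s.

ω_n ≈ 103 rad/s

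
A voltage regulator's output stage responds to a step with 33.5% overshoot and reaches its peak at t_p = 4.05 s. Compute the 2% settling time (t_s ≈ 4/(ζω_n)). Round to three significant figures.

From the overshoot, ζ = −ln(OS)/√(π²+ln²(OS)) = 0.329.
t_p = π/ω_d ⇒ ω_d = 0.776 rad/s; then ω_n = ω_d/√(1−ζ²) = 0.821 rad/s.
t_s ≈ 4/(ζω_n) = 4/(0.329·0.821) = 14.8 s.

t_s ≈ 14.8 s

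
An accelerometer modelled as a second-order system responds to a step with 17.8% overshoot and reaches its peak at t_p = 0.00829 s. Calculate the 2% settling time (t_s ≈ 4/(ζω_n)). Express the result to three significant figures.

ζ from %OS: ζ = |ln 0.178|/√(π²+ln²0.178) = 0.482.
From t_p = π/ω_d, ω_d = π/0.00829 = 379 rad/s, so ω_n = ω_d/√(1−ζ²) = 432 rad/s.
t_s ≈ 4/(ζω_n) = 4/(0.482·432) = 0.0192 s.

t_s ≈ 0.0192 s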